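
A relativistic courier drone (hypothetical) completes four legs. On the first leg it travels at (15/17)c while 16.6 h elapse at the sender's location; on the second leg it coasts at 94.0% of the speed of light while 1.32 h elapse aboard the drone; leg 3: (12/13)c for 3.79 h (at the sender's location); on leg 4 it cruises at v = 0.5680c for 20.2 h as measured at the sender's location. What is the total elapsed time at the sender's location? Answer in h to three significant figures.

Δt = 44.5 h

Leg 1: 16.6 h is already measured at the sender's location.
Leg 2: β = 0.940; γ = 1/√(1 − 0.940²) = 1/√0.1164 = 2.931; Δt_2 = 2.931 × 1.32 = 3.869 h.
Leg 3: 3.79 h is already measured at the sender's location.
Leg 4: 20.2 h is already measured at the sender's location.
Total: 16.60 + 3.869 + 3.790 + 20.20 h.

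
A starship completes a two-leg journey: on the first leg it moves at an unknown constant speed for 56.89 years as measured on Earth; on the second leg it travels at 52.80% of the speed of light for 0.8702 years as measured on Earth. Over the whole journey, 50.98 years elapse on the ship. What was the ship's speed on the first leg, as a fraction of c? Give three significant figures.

Leg 1: speed unknown; τ_1 = 56.89/γ_1.
Leg 2: β = 0.5280; γ = 1/√(1 − 0.5280²) = 1/√0.7212 = 1.178; τ_2 = 0.8702/1.178 = 0.7390 years.
Total proper time: τ_1 + 0.7390 = 50.98, so τ_1 = 50.98 − 0.7390 = 50.24 years.
γ_1 = 56.89/50.24 = 1.132; β = √(1 − 1/γ²) = √0.2201.

β = 0.469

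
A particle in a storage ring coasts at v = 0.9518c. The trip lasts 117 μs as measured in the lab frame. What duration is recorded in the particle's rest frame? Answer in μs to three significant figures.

τ = 35.9 μs

γ = 1/√(1 − 0.9518²) = 1/√0.09408 = 3.260
The interval measured in the lab frame is the dilated one; the clock in the particle's rest frame measures the proper time τ = Δt/γ = 117/3.260 μs.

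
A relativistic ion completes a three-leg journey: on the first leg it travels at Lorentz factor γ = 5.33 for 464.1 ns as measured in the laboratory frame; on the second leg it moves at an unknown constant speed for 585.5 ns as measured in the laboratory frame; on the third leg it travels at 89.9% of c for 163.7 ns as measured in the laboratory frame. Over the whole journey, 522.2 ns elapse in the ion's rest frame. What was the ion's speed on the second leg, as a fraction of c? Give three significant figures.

β = 0.784

Leg 1: γ = 5.33; τ_1 = 464.1/5.330 = 87.07 ns.
Leg 2: speed unknown; τ_2 = 585.5/γ_2.
Leg 3: β = 0.899; γ = 1/√(1 − 0.899²) = 1/√0.1918 = 2.283; τ_3 = 163.7/2.283 = 71.69 ns.
Total proper time: 87.07 + τ_2 + 71.69 = 522.2, so τ_2 = 522.2 − 158.8 = 363.4 ns.
γ_2 = 585.5/363.4 = 1.611; β = √(1 − 1/γ²) = √0.6147.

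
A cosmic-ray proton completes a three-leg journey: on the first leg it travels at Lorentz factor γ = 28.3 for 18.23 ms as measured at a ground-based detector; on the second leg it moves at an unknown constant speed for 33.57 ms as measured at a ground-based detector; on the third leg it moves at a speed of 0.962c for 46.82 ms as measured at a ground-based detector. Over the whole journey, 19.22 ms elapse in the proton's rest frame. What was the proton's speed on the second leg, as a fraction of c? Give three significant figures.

Leg 1: γ = 28.3; τ_1 = 18.23/28.30 = 0.6442 ms.
Leg 2: speed unknown; τ_2 = 33.57/γ_2.
Leg 3: γ = 1/√(1 − 0.962²) = 1/√0.07456 = 3.662; τ_3 = 46.82/3.662 = 12.78 ms.
Total proper time: 0.6442 + τ_2 + 12.78 = 19.22, so τ_2 = 19.22 − 13.43 = 5.792 ms.
γ_2 = 33.57/5.792 = 5.796; β = √(1 − 1/γ²) = √0.9702.

β = 0.985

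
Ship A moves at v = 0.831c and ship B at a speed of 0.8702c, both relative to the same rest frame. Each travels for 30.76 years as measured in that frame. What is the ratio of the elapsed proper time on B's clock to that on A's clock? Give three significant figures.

τ_B/τ_A = 0.886

A: γ = 1/√(1 − 0.831²) = 1/√0.3094 = 1.798. B: γ = 1/√(1 − 0.8702²) = 1/√0.2428 = 2.030.
τ_A/τ_B = γ_B/γ_A = 2.030/1.798 = 1.129, so τ_B/τ_A = 0.8857.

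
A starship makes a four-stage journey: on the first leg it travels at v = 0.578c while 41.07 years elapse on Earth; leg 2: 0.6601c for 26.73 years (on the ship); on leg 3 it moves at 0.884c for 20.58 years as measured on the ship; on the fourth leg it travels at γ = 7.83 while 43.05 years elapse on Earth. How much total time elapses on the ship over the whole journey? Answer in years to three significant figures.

Leg 1: γ = 1/√(1 − 0.578²) = 1/√0.6659 = 1.225; τ_1 = 41.07/1.225 = 33.51 years.
Leg 2: 26.73 years is already measured on the ship.
Leg 3: 20.58 years is already measured on the ship.
Leg 4: γ = 7.83; τ_4 = 43.05/7.830 = 5.498 years.
Total: 33.51 + 26.73 + 20.58 + 5.498 years.

τ = 86.3 years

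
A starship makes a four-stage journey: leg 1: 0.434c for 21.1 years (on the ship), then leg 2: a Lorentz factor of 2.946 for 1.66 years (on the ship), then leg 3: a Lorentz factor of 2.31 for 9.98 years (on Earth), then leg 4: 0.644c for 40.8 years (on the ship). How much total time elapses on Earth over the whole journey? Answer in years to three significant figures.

Δt = 91.6 years

Leg 1: γ = 1/√(1 − 0.434²) = 1/√0.8116 = 1.110; Δt_1 = 1.110 × 21.1 = 23.42 years.
Leg 2: γ = 2.946; Δt_2 = 2.946 × 1.66 = 4.890 years.
Leg 3: 9.98 years is already measured on Earth.
Leg 4: γ = 1/√(1 − 0.644²) = 1/√0.5853 = 1.307; Δt_4 = 1.307 × 40.8 = 53.33 years.
Total: 23.42 + 4.890 + 9.980 + 53.33 years.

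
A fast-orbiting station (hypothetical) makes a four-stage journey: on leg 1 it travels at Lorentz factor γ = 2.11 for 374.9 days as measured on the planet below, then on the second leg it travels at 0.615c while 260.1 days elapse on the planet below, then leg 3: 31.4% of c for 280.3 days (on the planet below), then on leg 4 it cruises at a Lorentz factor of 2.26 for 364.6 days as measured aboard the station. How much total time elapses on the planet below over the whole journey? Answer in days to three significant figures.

Δt = 1740 days

Leg 1: 374.9 days is already measured on the planet below.
Leg 2: 260.1 days is already measured on the planet below.
Leg 3: 280.3 days is already measured on the planet below.
Leg 4: γ = 2.26; Δt_4 = 2.260 × 364.6 = 824.0 days.
Total: 374.9 + 260.1 + 280.3 + 824.0 days.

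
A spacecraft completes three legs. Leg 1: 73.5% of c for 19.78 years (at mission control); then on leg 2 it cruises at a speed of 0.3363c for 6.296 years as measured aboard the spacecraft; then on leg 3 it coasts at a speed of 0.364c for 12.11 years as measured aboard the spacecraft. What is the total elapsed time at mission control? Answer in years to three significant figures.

Δt = 39.5 years

Leg 1: 19.78 years is already measured at mission control.
Leg 2: γ = 1/√(1 − 0.3363²) = 1/√0.8869 = 1.062; Δt_2 = 1.062 × 6.296 = 6.685 years.
Leg 3: γ = 1/√(1 − 0.364²) = 1/√0.8675 = 1.074; Δt_3 = 1.074 × 12.11 = 13.00 years.
Total: 19.78 + 6.685 + 13.00 years.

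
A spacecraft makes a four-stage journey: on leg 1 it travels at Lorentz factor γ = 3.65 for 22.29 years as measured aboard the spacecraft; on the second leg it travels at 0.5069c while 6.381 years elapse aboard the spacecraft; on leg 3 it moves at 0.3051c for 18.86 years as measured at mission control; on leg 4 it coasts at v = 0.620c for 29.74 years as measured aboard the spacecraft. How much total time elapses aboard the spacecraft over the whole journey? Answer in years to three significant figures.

τ = 76.4 years

Leg 1: 22.29 years is already measured aboard the spacecraft.
Leg 2: 6.381 years is already measured aboard the spacecraft.
Leg 3: γ = 1/√(1 − 0.3051²) = 1/√0.9069 = 1.050; τ_3 = 18.86/1.050 = 17.96 years.
Leg 4: 29.74 years is already measured aboard the spacecraft.
Total: 22.29 + 6.381 + 17.96 + 29.74 years.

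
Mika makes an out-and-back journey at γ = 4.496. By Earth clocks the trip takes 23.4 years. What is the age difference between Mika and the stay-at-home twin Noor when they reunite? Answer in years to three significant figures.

Δt − τ = 18.2 years

γ = 4.496
Mika's elapsed proper time: τ = 23.4/4.496 = 5.205 years.
Age gap = Δt − τ = 23.4 − 5.205 years.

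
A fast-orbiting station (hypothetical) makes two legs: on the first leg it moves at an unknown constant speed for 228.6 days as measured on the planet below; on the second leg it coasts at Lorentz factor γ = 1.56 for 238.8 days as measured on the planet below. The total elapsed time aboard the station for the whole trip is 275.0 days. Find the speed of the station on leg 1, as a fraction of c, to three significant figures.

β = 0.846

Leg 1: speed unknown; τ_1 = 228.6/γ_1.
Leg 2: γ = 1.56; τ_2 = 238.8/1.560 = 153.1 days.
Total proper time: τ_1 + 153.1 = 275.0, so τ_1 = 275.0 − 153.1 = 121.9 days.
γ_1 = 228.6/121.9 = 1.875; β = √(1 − 1/γ²) = √0.7155.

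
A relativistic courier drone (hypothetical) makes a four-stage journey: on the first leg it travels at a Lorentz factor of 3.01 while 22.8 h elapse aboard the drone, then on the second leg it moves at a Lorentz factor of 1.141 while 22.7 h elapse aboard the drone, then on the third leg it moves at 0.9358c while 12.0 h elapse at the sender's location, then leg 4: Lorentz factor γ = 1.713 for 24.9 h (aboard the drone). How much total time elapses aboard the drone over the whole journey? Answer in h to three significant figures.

τ = 74.6 h

Leg 1: 22.8 h is already measured aboard the drone.
Leg 2: 22.7 h is already measured aboard the drone.
Leg 3: γ = 1/√(1 − 0.9358²) = 1/√0.1243 = 2.837; τ_3 = 12.0/2.837 = 4.230 h.
Leg 4: 24.9 h is already measured aboard the drone.
Total: 22.80 + 22.70 + 4.230 + 24.90 h.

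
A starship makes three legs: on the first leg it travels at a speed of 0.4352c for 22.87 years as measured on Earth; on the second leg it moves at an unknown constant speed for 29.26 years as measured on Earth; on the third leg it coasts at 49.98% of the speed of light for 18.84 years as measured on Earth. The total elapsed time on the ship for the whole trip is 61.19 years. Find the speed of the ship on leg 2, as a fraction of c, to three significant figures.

Leg 1: γ = 1/√(1 − 0.4352²) = 1/√0.8106 = 1.111; τ_1 = 22.87/1.111 = 20.59 years.
Leg 2: speed unknown; τ_2 = 29.26/γ_2.
Leg 3: β = 0.4998; γ = 1/√(1 − 0.4998²) = 1/√0.7502 = 1.155; τ_3 = 18.84/1.155 = 16.32 years.
Total proper time: 20.59 + τ_2 + 16.32 = 61.19, so τ_2 = 61.19 − 36.91 = 24.28 years.
γ_2 = 29.26/24.28 = 1.205; β = √(1 − 1/γ²) = √0.3114.

β = 0.558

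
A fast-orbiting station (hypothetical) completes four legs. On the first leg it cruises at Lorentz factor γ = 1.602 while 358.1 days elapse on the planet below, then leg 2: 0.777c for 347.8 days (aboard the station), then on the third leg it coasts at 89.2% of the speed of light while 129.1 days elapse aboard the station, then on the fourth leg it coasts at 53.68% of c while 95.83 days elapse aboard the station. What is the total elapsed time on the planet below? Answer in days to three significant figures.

Leg 1: 358.1 days is already measured on the planet below.
Leg 2: γ = 1/√(1 − 0.777²) = 1/√0.3963 = 1.589; Δt_2 = 1.589 × 347.8 = 552.5 days.
Leg 3: β = 0.892; γ = 1/√(1 − 0.892²) = 1/√0.2043 = 2.212; Δt_3 = 2.212 × 129.1 = 285.6 days.
Leg 4: β = 0.5368; γ = 1/√(1 − 0.5368²) = 1/√0.7118 = 1.185; Δt_4 = 1.185 × 95.83 = 113.6 days.
Total: 358.1 + 552.5 + 285.6 + 113.6 days.

Δt = 1310 days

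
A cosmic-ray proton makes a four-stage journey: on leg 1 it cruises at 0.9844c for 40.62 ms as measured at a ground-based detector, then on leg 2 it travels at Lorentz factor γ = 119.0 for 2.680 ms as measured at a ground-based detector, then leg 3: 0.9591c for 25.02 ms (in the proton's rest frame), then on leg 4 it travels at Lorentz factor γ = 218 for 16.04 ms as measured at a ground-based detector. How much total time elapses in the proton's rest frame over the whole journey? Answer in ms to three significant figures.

τ = 32.3 ms

Leg 1: γ = 1/√(1 − 0.9844²) = 1/√0.03096 = 5.684; τ_1 = 40.62/5.684 = 7.147 ms.
Leg 2: γ = 119.0; τ_2 = 2.680/119.0 = 0.02252 ms.
Leg 3: 25.02 ms is already measured in the proton's rest frame.
Leg 4: γ = 218; τ_4 = 16.04/218.0 = 0.07358 ms.
Total: 7.147 + 0.02252 + 25.02 + 0.07358 ms.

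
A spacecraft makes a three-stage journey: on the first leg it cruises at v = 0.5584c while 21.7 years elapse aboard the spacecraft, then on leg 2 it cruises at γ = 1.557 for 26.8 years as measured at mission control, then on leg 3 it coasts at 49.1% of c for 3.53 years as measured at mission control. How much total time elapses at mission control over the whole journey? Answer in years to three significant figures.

Δt = 56.5 years

Leg 1: γ = 1/√(1 − 0.5584²) = 1/√0.6882 = 1.205; Δt_1 = 1.205 × 21.7 = 26.16 years.
Leg 2: 26.8 years is already measured at mission control.
Leg 3: 3.53 years is already measured at mission control.
Total: 26.16 + 26.80 + 3.530 years.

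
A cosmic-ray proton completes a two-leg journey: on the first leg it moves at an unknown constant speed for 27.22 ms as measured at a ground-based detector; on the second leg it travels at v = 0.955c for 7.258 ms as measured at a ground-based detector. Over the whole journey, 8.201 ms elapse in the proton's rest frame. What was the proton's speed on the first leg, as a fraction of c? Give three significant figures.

β = 0.975

Leg 1: speed unknown; τ_1 = 27.22/γ_1.
Leg 2: γ = 1/√(1 − 0.955²) = 1/√0.08798 = 3.371; τ_2 = 7.258/3.371 = 2.153 ms.
Total proper time: τ_1 + 2.153 = 8.201, so τ_1 = 8.201 − 2.153 = 6.048 ms.
γ_1 = 27.22/6.048 = 4.500; β = √(1 − 1/γ²) = √0.9506.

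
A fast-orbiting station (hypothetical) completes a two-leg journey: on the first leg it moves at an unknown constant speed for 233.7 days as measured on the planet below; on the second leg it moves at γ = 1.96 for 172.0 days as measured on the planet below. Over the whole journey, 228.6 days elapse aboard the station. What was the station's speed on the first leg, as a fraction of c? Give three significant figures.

β = 0.798

Leg 1: speed unknown; τ_1 = 233.7/γ_1.
Leg 2: γ = 1.96; τ_2 = 172.0/1.960 = 87.76 days.
Total proper time: τ_1 + 87.76 = 228.6, so τ_1 = 228.6 − 87.76 = 140.8 days.
γ_1 = 233.7/140.8 = 1.659; β = √(1 − 1/γ²) = √0.6368.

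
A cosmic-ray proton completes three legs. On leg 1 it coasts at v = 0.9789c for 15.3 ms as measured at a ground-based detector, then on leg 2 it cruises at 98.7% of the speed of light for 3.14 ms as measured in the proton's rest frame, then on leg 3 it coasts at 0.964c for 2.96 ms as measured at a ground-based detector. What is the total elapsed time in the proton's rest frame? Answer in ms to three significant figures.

τ = 7.05 ms

Leg 1: γ = 1/√(1 − 0.9789²) = 1/√0.04175 = 4.894; τ_1 = 15.3/4.894 = 3.126 ms.
Leg 2: 3.14 ms is already measured in the proton's rest frame.
Leg 3: γ = 1/√(1 − 0.964²) = 1/√0.07070 = 3.761; τ_3 = 2.96/3.761 = 0.7871 ms.
Total: 3.126 + 3.140 + 0.7871 ms.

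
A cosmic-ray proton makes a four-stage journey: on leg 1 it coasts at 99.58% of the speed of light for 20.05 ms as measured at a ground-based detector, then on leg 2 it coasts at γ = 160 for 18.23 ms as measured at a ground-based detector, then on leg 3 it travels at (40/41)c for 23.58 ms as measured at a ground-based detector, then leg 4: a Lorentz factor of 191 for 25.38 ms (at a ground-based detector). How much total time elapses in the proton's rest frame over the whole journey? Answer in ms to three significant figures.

τ = 7.26 ms

Leg 1: β = 0.9958; γ = 1/√(1 − 0.9958²) = 1/√0.008382 = 10.92; τ_1 = 20.05/10.92 = 1.836 ms.
Leg 2: γ = 160; τ_2 = 18.23/160.0 = 0.1139 ms.
Leg 3: γ = 1/√(1 − (40/41)²) = 41/9 ≈ 4.556; τ_3 = 23.58/4.556 = 5.176 ms.
Leg 4: γ = 191; τ_4 = 25.38/191.0 = 0.1329 ms.
Total: 1.836 + 0.1139 + 5.176 + 0.1329 ms.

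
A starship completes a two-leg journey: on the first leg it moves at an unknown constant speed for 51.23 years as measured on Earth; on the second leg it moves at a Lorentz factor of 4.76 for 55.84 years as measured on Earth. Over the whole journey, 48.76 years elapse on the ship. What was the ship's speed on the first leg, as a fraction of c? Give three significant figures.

β = 0.691

Leg 1: speed unknown; τ_1 = 51.23/γ_1.
Leg 2: γ = 4.76; τ_2 = 55.84/4.760 = 11.73 years.
Total proper time: τ_1 + 11.73 = 48.76, so τ_1 = 48.76 − 11.73 = 37.03 years.
γ_1 = 51.23/37.03 = 1.384; β = √(1 − 1/γ²) = √0.4776.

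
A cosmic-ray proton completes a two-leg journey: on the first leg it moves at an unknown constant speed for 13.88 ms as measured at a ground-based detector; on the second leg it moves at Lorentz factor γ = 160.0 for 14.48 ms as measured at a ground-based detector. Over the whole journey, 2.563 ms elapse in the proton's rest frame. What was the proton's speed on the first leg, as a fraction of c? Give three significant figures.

Leg 1: speed unknown; τ_1 = 13.88/γ_1.
Leg 2: γ = 160.0; τ_2 = 14.48/160.0 = 0.09050 ms.
Total proper time: τ_1 + 0.09050 = 2.563, so τ_1 = 2.563 − 0.09050 = 2.473 ms.
γ_1 = 13.88/2.473 = 5.614; β = √(1 − 1/γ²) = √0.9683.

β = 0.984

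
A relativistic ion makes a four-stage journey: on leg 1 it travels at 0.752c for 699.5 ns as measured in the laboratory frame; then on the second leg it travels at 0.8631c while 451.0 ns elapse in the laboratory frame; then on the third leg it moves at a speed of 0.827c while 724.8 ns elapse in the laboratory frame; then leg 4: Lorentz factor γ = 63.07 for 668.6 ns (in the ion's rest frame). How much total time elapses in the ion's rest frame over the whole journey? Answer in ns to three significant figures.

τ = 1760 ns

Leg 1: γ = 1/√(1 − 0.752²) = 1/√0.4345 = 1.517; τ_1 = 699.5/1.517 = 461.1 ns.
Leg 2: γ = 1/√(1 − 0.8631²) = 1/√0.2551 = 1.980; τ_2 = 451.0/1.980 = 227.8 ns.
Leg 3: γ = 1/√(1 − 0.827²) = 1/√0.3161 = 1.779; τ_3 = 724.8/1.779 = 407.5 ns.
Leg 4: 668.6 ns is already measured in the ion's rest frame.
Total: 461.1 + 227.8 + 407.5 + 668.6 ns.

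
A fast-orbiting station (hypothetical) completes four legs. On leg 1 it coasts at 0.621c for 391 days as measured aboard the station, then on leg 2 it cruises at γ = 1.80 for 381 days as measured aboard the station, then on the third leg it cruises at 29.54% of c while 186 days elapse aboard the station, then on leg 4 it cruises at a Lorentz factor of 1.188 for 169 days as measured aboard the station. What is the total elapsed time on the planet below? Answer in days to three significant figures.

Δt = 1580 days

Leg 1: γ = 1/√(1 − 0.621²) = 1/√0.6144 = 1.276; Δt_1 = 1.276 × 391 = 498.8 days.
Leg 2: γ = 1.80; Δt_2 = 1.800 × 381 = 685.8 days.
Leg 3: β = 0.2954; γ = 1/√(1 − 0.2954²) = 1/√0.9127 = 1.047; Δt_3 = 1.047 × 186 = 194.7 days.
Leg 4: γ = 1.188; Δt_4 = 1.188 × 169 = 200.8 days.
Total: 498.8 + 685.8 + 194.7 + 200.8 days.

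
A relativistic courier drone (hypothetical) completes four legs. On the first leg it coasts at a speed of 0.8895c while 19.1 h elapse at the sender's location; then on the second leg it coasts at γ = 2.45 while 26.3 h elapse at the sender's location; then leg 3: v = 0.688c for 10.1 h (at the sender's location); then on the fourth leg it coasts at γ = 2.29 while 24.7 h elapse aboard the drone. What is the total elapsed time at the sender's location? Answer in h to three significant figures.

Leg 1: 19.1 h is already measured at the sender's location.
Leg 2: 26.3 h is already measured at the sender's location.
Leg 3: 10.1 h is already measured at the sender's location.
Leg 4: γ = 2.29; Δt_4 = 2.290 × 24.7 = 56.56 h.
Total: 19.10 + 26.30 + 10.10 + 56.56 h.

Δt = 112 h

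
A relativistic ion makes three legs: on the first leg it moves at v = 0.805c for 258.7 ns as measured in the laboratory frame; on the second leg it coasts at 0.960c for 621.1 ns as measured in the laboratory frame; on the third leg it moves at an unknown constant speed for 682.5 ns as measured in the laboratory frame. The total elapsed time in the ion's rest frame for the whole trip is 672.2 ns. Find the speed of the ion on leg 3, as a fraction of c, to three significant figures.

Leg 1: γ = 1/√(1 − 0.805²) = 1/√0.3520 = 1.686; τ_1 = 258.7/1.686 = 153.5 ns.
Leg 2: γ = 1/√(1 − 0.960²) = 25/7 ≈ 3.571; τ_2 = 621.1/3.571 = 173.9 ns.
Leg 3: speed unknown; τ_3 = 682.5/γ_3.
Total proper time: 153.5 + 173.9 + τ_3 = 672.2, so τ_3 = 672.2 − 327.4 = 344.8 ns.
γ_3 = 682.5/344.8 = 1.979; β = √(1 − 1/γ²) = √0.7448.

β = 0.863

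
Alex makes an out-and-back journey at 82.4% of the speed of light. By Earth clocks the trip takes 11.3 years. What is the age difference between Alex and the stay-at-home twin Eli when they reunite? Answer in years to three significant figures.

β = 0.824; γ = 1/√(1 − 0.824²) = 1/√0.3210 = 1.765
Alex's elapsed proper time: τ = 11.3/1.765 = 6.402 years.
Age gap = Δt − τ = 11.3 − 6.402 years.

Δt − τ = 4.90 years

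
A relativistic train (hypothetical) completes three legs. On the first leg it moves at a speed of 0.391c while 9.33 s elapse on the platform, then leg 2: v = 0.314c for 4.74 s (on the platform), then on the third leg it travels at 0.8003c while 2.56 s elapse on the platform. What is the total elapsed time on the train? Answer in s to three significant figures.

τ = 14.6 s

Leg 1: γ = 1/√(1 − 0.391²) = 1/√0.8471 = 1.086; τ_1 = 9.33/1.086 = 8.587 s.
Leg 2: γ = 1/√(1 − 0.314²) = 1/√0.9014 = 1.053; τ_2 = 4.74/1.053 = 4.500 s.
Leg 3: γ = 1/√(1 − 0.8003²) = 1/√0.3595 = 1.668; τ_3 = 2.56/1.668 = 1.535 s.
Total: 8.587 + 4.500 + 1.535 s.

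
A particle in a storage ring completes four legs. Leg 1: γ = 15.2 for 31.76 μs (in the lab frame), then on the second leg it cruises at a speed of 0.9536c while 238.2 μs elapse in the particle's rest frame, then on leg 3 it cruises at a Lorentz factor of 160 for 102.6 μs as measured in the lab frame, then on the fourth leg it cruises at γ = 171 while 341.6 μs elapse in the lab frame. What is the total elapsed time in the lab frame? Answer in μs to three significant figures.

Δt = 1270 μs

Leg 1: 31.76 μs is already measured in the lab frame.
Leg 2: γ = 1/√(1 − 0.9536²) = 1/√0.09065 = 3.321; Δt_2 = 3.321 × 238.2 = 791.2 μs.
Leg 3: 102.6 μs is already measured in the lab frame.
Leg 4: 341.6 μs is already measured in the lab frame.
Total: 31.76 + 791.2 + 102.6 + 341.6 μs.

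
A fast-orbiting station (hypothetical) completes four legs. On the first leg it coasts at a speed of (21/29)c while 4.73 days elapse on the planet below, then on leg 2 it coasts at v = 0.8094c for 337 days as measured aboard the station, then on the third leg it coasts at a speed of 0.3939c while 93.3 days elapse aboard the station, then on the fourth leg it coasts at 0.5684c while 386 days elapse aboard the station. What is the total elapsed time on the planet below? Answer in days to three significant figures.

Leg 1: 4.73 days is already measured on the planet below.
Leg 2: γ = 1/√(1 − 0.8094²) = 1/√0.3449 = 1.703; Δt_2 = 1.703 × 337 = 573.9 days.
Leg 3: γ = 1/√(1 − 0.3939²) = 1/√0.8448 = 1.088; Δt_3 = 1.088 × 93.3 = 101.5 days.
Leg 4: γ = 1/√(1 − 0.5684²) = 1/√0.6769 = 1.215; Δt_4 = 1.215 × 386 = 469.2 days.
Total: 4.730 + 573.9 + 101.5 + 469.2 days.

Δt = 1150 days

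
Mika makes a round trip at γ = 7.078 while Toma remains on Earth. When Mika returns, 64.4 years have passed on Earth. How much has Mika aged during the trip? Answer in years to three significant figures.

γ = 7.078
Mika's clock measures proper time along the trip: τ = Δt/γ = 64.4/7.078 years.

τ = 9.10 years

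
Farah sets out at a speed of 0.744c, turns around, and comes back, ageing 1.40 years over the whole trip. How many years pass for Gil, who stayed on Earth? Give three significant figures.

γ = 1/√(1 − 0.744²) = 1/√0.4465 = 1.497
Earth-frame duration is the dilated interval: Δt = γτ = 1.497 × 1.40 years.

Δt = 2.10 years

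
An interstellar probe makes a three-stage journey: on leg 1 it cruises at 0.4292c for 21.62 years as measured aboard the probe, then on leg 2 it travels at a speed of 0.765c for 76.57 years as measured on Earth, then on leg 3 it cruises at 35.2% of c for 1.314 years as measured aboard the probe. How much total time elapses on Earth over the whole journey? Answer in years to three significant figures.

Leg 1: γ = 1/√(1 − 0.4292²) = 1/√0.8158 = 1.107; Δt_1 = 1.107 × 21.62 = 23.94 years.
Leg 2: 76.57 years is already measured on Earth.
Leg 3: β = 0.352; γ = 1/√(1 − 0.352²) = 1/√0.8761 = 1.068; Δt_3 = 1.068 × 1.314 = 1.404 years.
Total: 23.94 + 76.57 + 1.404 years.

Δt = 102 years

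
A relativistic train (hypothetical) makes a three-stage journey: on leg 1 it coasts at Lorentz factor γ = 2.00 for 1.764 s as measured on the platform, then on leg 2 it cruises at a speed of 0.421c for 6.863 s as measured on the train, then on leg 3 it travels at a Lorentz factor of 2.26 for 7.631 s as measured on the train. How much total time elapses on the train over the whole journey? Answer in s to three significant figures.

Leg 1: γ = 2.00; τ_1 = 1.764/2.000 = 0.8820 s.
Leg 2: 6.863 s is already measured on the train.
Leg 3: 7.631 s is already measured on the train.
Total: 0.8820 + 6.863 + 7.631 s.

τ = 15.4 s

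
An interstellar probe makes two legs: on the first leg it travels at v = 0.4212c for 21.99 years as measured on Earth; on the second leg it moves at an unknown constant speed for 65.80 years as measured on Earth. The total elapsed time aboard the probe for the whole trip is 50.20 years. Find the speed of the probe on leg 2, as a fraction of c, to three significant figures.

β = 0.888

Leg 1: γ = 1/√(1 − 0.4212²) = 1/√0.8226 = 1.103; τ_1 = 21.99/1.103 = 19.94 years.
Leg 2: speed unknown; τ_2 = 65.80/γ_2.
Total proper time: 19.94 + τ_2 = 50.20, so τ_2 = 50.20 − 19.94 = 30.26 years.
γ_2 = 65.80/30.26 = 2.175; β = √(1 − 1/γ²) = √0.7886.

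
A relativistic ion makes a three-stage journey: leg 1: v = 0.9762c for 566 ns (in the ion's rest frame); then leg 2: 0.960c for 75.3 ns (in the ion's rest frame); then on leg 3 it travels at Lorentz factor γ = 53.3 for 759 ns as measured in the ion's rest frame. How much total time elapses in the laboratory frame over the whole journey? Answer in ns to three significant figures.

Leg 1: γ = 1/√(1 − 0.9762²) = 1/√0.04703 = 4.611; Δt_1 = 4.611 × 566 = 2610 ns.
Leg 2: γ = 1/√(1 − 0.960²) = 25/7 ≈ 3.571; Δt_2 = 3.571 × 75.3 = 268.9 ns.
Leg 3: γ = 53.3; Δt_3 = 53.30 × 759 = 4.045×10⁴ ns.
Total: 2610 + 268.9 + 4.045×10⁴ ns.

Δt = 4.33×10⁴ ns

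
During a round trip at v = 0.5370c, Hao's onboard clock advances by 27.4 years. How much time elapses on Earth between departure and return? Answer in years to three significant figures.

Δt = 32.5 years

γ = 1/√(1 − 0.5370²) = 1/√0.7116 = 1.185
Earth-frame duration is the dilated interval: Δt = γτ = 1.185 × 27.4 years.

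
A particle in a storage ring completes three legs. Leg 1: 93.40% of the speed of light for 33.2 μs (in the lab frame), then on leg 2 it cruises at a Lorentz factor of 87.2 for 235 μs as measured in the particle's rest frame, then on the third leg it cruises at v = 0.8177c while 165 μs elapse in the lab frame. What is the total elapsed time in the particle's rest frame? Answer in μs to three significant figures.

τ = 342 μs

Leg 1: β = 0.9340; γ = 1/√(1 − 0.9340²) = 1/√0.1276 = 2.799; τ_1 = 33.2/2.799 = 11.86 μs.
Leg 2: 235 μs is already measured in the particle's rest frame.
Leg 3: γ = 1/√(1 − 0.8177²) = 1/√0.3314 = 1.737; τ_3 = 165/1.737 = 94.98 μs.
Total: 11.86 + 235.0 + 94.98 μs.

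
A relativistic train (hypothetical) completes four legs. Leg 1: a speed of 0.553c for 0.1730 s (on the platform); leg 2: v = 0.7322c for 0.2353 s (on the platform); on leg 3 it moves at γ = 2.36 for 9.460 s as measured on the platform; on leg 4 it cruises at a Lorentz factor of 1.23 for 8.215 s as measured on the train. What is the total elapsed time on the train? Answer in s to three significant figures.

τ = 12.5 s

Leg 1: γ = 1/√(1 − 0.553²) = 1/√0.6942 = 1.200; τ_1 = 0.1730/1.200 = 0.1441 s.
Leg 2: γ = 1/√(1 − 0.7322²) = 1/√0.4639 = 1.468; τ_2 = 0.2353/1.468 = 0.1603 s.
Leg 3: γ = 2.36; τ_3 = 9.460/2.360 = 4.008 s.
Leg 4: 8.215 s is already measured on the train.
Total: 0.1441 + 0.1603 + 4.008 + 8.215 s.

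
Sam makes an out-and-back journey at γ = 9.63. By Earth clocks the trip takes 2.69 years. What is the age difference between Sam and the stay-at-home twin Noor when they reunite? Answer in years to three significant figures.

Δt − τ = 2.41 years

γ = 9.63
Sam's elapsed proper time: τ = 2.69/9.630 = 0.2793 years.
Age gap = Δt − τ = 2.69 − 0.2793 years.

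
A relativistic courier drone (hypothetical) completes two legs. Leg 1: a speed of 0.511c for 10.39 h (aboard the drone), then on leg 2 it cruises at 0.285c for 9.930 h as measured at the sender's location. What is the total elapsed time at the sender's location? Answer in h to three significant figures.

Leg 1: γ = 1/√(1 − 0.511²) = 1/√0.7389 = 1.163; Δt_1 = 1.163 × 10.39 = 12.09 h.
Leg 2: 9.930 h is already measured at the sender's location.
Total: 12.09 + 9.930 h.

Δt = 22.0 h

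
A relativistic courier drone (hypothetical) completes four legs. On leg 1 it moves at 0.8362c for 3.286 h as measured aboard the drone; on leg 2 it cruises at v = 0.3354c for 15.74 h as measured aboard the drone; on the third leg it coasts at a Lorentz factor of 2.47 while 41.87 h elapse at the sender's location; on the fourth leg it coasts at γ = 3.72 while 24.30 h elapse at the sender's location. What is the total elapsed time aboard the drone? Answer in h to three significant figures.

Leg 1: 3.286 h is already measured aboard the drone.
Leg 2: 15.74 h is already measured aboard the drone.
Leg 3: γ = 2.47; τ_3 = 41.87/2.470 = 16.95 h.
Leg 4: γ = 3.72; τ_4 = 24.30/3.720 = 6.532 h.
Total: 3.286 + 15.74 + 16.95 + 6.532 h.

τ = 42.5 h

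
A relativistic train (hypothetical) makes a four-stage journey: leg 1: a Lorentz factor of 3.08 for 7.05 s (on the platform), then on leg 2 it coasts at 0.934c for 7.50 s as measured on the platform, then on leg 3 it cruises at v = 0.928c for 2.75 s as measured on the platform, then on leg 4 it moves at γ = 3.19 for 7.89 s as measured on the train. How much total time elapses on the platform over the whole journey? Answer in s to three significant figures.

Leg 1: 7.05 s is already measured on the platform.
Leg 2: 7.50 s is already measured on the platform.
Leg 3: 2.75 s is already measured on the platform.
Leg 4: γ = 3.19; Δt_4 = 3.190 × 7.89 = 25.17 s.
Total: 7.050 + 7.500 + 2.750 + 25.17 s.

Δt = 42.5 s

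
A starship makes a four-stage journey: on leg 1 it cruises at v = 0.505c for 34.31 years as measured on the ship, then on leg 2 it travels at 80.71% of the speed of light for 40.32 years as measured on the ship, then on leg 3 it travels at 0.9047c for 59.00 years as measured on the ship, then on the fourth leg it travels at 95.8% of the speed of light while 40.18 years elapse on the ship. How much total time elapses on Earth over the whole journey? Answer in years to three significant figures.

Δt = 387 years

Leg 1: γ = 1/√(1 − 0.505²) = 1/√0.7450 = 1.159; Δt_1 = 1.159 × 34.31 = 39.75 years.
Leg 2: β = 0.8071; γ = 1/√(1 − 0.8071²) = 1/√0.3486 = 1.694; Δt_2 = 1.694 × 40.32 = 68.29 years.
Leg 3: γ = 1/√(1 − 0.9047²) = 1/√0.1815 = 2.347; Δt_3 = 2.347 × 59.00 = 138.5 years.
Leg 4: β = 0.958; γ = 1/√(1 − 0.958²) = 1/√0.08224 = 3.487; Δt_4 = 3.487 × 40.18 = 140.1 years.
Total: 39.75 + 68.29 + 138.5 + 140.1 years.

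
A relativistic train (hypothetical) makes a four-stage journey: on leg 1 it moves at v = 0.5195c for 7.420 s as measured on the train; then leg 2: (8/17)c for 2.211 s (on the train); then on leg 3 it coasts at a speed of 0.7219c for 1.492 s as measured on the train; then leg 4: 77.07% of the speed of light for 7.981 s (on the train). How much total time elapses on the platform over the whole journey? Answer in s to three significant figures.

Δt = 25.9 s

Leg 1: γ = 1/√(1 − 0.5195²) = 1/√0.7301 = 1.170; Δt_1 = 1.170 × 7.420 = 8.684 s.
Leg 2: γ = 1/√(1 − (8/17)²) = 17/15 ≈ 1.133; Δt_2 = 1.133 × 2.211 = 2.506 s.
Leg 3: γ = 1/√(1 − 0.7219²) = 1/√0.4789 = 1.445; Δt_3 = 1.445 × 1.492 = 2.156 s.
Leg 4: β = 0.7707; γ = 1/√(1 − 0.7707²) = 1/√0.4060 = 1.569; Δt_4 = 1.569 × 7.981 = 12.53 s.
Total: 8.684 + 2.506 + 2.156 + 12.53 s.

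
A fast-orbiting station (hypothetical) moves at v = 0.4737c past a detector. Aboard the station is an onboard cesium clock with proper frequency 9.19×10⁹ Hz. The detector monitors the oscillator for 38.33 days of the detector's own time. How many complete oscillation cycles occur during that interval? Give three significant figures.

N = 2.68×10¹⁶

γ = 1/√(1 − 0.4737²) = 1/√0.7756 = 1.135
During 38.33 days of lab time, the oscillator's proper time advances by τ = Δt/γ = 38.33/1.135 = 33.76 days = 2.917×10⁶ s.
N = f × τ = 9.19×10⁹ × 2.917×10⁶ = 2.680×10¹⁶.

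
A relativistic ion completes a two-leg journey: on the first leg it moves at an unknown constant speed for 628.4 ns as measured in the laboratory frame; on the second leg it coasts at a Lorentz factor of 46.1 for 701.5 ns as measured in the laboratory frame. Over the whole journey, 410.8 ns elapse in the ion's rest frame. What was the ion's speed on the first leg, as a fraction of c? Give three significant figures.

β = 0.777

Leg 1: speed unknown; τ_1 = 628.4/γ_1.
Leg 2: γ = 46.1; τ_2 = 701.5/46.10 = 15.22 ns.
Total proper time: τ_1 + 15.22 = 410.8, so τ_1 = 410.8 − 15.22 = 395.6 ns.
γ_1 = 628.4/395.6 = 1.589; β = √(1 − 1/γ²) = √0.6037.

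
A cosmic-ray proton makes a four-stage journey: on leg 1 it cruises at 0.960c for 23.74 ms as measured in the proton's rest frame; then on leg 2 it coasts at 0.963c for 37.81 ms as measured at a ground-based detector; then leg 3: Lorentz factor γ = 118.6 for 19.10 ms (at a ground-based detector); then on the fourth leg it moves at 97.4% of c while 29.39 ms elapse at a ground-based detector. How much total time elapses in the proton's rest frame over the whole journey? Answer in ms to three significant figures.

τ = 40.7 ms

Leg 1: 23.74 ms is already measured in the proton's rest frame.
Leg 2: γ = 1/√(1 − 0.963²) = 1/√0.07263 = 3.711; τ_2 = 37.81/3.711 = 10.19 ms.
Leg 3: γ = 118.6; τ_3 = 19.10/118.6 = 0.1610 ms.
Leg 4: β = 0.974; γ = 1/√(1 − 0.974²) = 1/√0.05132 = 4.414; τ_4 = 29.39/4.414 = 6.658 ms.
Total: 23.74 + 10.19 + 0.1610 + 6.658 ms.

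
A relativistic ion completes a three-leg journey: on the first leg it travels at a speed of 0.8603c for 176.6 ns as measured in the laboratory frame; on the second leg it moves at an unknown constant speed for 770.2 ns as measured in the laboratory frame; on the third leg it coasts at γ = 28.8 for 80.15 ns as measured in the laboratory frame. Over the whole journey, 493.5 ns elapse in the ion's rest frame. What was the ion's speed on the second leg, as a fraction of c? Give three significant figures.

β = 0.854

Leg 1: γ = 1/√(1 − 0.8603²) = 1/√0.2599 = 1.962; τ_1 = 176.6/1.962 = 90.03 ns.
Leg 2: speed unknown; τ_2 = 770.2/γ_2.
Leg 3: γ = 28.8; τ_3 = 80.15/28.80 = 2.783 ns.
Total proper time: 90.03 + τ_2 + 2.783 = 493.5, so τ_2 = 493.5 − 92.81 = 400.7 ns.
γ_2 = 770.2/400.7 = 1.922; β = √(1 − 1/γ²) = √0.7294.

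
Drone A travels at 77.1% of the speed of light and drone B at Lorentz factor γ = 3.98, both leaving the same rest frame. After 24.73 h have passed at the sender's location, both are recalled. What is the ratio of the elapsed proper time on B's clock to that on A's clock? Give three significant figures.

A: β = 0.771; γ = 1/√(1 − 0.771²) = 1/√0.4056 = 1.570. B: γ = 3.98.
τ_A/τ_B = γ_B/γ_A = 3.980/1.570 = 2.535, so τ_B/τ_A = 0.3945.

τ_B/τ_A = 0.395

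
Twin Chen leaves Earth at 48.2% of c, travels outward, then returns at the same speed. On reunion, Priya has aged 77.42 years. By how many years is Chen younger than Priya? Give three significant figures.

β = 0.482; γ = 1/√(1 − 0.482²) = 1/√0.7677 = 1.141
Chen's elapsed proper time: τ = 77.42/1.141 = 67.83 years.
Age gap = Δt − τ = 77.42 − 67.83 years.

Δt − τ = 9.59 years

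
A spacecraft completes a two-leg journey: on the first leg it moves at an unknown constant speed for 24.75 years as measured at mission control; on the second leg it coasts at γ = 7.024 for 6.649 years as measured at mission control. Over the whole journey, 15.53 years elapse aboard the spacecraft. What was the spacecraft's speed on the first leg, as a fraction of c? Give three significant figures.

β = 0.808

Leg 1: speed unknown; τ_1 = 24.75/γ_1.
Leg 2: γ = 7.024; τ_2 = 6.649/7.024 = 0.9466 years.
Total proper time: τ_1 + 0.9466 = 15.53, so τ_1 = 15.53 − 0.9466 = 14.58 years.
γ_1 = 24.75/14.58 = 1.697; β = √(1 − 1/γ²) = √0.6528.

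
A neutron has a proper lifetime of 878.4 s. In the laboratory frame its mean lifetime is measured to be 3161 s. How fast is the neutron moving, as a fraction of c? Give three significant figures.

γ = Δt/τ₀ = 3161/878.4 = 3.599
β = √(1 − 1/γ²) = √(1 − 0.07722) = √0.9228

v = 0.961c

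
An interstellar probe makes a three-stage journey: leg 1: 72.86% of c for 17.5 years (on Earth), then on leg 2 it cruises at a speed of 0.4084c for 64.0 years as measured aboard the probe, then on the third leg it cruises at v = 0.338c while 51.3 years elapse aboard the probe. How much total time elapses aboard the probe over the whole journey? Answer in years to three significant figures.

Leg 1: β = 0.7286; γ = 1/√(1 − 0.7286²) = 1/√0.4691 = 1.460; τ_1 = 17.5/1.460 = 11.99 years.
Leg 2: 64.0 years is already measured aboard the probe.
Leg 3: 51.3 years is already measured aboard the probe.
Total: 11.99 + 64.00 + 51.30 years.

τ = 127 years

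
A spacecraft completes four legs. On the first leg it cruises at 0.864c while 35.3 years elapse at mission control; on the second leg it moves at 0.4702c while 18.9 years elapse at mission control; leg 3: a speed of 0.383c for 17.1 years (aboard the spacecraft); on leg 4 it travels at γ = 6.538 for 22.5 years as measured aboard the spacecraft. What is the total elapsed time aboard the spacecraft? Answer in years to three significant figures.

Leg 1: γ = 1/√(1 − 0.864²) = 1/√0.2535 = 1.986; τ_1 = 35.3/1.986 = 17.77 years.
Leg 2: γ = 1/√(1 − 0.4702²) = 1/√0.7789 = 1.133; τ_2 = 18.9/1.133 = 16.68 years.
Leg 3: 17.1 years is already measured aboard the spacecraft.
Leg 4: 22.5 years is already measured aboard the spacecraft.
Total: 17.77 + 16.68 + 17.10 + 22.50 years.

τ = 74.1 years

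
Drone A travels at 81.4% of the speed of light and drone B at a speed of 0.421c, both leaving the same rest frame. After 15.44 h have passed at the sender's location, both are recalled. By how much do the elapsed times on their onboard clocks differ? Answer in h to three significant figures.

|τ_A − τ_B| = 5.04 h

A: β = 0.814; γ = 1/√(1 − 0.814²) = 1/√0.3374 = 1.722; τ_A = 15.44/1.722 = 8.969 h.
B: γ = 1/√(1 − 0.421²) = 1/√0.8228 = 1.102; τ_B = 15.44/1.102 = 14.01 h.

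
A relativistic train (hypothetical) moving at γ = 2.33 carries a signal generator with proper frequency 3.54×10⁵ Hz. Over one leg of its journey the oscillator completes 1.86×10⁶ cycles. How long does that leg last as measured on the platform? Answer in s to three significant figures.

Δt = 12.2 s

γ = 2.33
Proper time for N cycles: τ = N/f = 1.86×10⁶/(3.54×10⁵) = 5.254×10⁰ s = 5.254 s.
Lab-frame duration Δt = γτ = 2.330 × 5.254 = 12.24 s.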